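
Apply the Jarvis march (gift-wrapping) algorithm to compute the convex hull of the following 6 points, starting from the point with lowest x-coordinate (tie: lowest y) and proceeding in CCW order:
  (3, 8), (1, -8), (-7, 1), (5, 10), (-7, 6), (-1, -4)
Hull (CCW) = [(-7, 1), (1, -8), (5, 10), (-7, 6)]

Jarvis march: at each step, from the current hull vertex p, select the next vertex q as the point such that every other point lies strictly to the left of (or on) the directed line p → q. (Equivalently: for every other point r, the cross product (q − p) × (r − p) ≥ 0.)
Starting point (lowest x, tie lowest y): (-7, 1). Wrap until returning to start. Resulting hull: (-7, 1), (1, -8), (5, 10), (-7, 6).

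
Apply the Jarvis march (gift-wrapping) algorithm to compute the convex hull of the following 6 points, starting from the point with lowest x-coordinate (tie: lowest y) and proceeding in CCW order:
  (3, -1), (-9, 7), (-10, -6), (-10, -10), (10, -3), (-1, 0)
Hull (CCW) = [(-10, -10), (10, -3), (-9, 7), (-10, -6)]

Jarvis march: at each step, from the current hull vertex p, select the next vertex q as the point such that every other point lies strictly to the left of (or on) the directed line p → q. (Equivalently: for every other point r, the cross product (q − p) × (r − p) ≥ 0.)
Starting point (lowest x, tie lowest y): (-10, -10). Wrap until returning to start. Resulting hull: (-10, -10), (10, -3), (-9, 7), (-10, -6).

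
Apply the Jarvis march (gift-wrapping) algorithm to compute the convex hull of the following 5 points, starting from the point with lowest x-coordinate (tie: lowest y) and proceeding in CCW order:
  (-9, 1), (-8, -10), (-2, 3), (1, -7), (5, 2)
Hull (CCW) = [(-9, 1), (-8, -10), (1, -7), (5, 2), (-2, 3)]

Jarvis march: at each step, from the current hull vertex p, select the next vertex q as the point such that every other point lies strictly to the left of (or on) the directed line p → q. (Equivalently: for every other point r, the cross product (q − p) × (r − p) ≥ 0.)
Starting point (lowest x, tie lowest y): (-9, 1). Wrap until returning to start. Resulting hull: (-9, 1), (-8, -10), (1, -7), (5, 2), (-2, 3).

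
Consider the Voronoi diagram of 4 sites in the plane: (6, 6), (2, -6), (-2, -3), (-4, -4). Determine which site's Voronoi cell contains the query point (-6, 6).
Nearest site = (-2, -3)

The Voronoi cell of site s contains exactly those query points closer to s than to any other site. Compute squared distances from q = (-6, 6) to each site:
  (-2 − -6)² + (-3 − 6)² = 97
  (-4 − -6)² + (-4 − 6)² = 104
  (6 − -6)² + (6 − 6)² = 144
  (2 − -6)² + (-6 − 6)² = 208
Minimum is attained by (-2, -3), so q lies in its Voronoi cell.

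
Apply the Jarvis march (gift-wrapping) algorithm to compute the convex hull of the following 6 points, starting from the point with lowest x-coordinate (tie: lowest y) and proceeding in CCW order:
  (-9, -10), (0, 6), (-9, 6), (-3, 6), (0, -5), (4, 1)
Hull (CCW) = [(-9, -10), (0, -5), (4, 1), (0, 6), (-9, 6)]

Jarvis march: at each step, from the current hull vertex p, select the next vertex q as the point such that every other point lies strictly to the left of (or on) the directed line p → q. (Equivalently: for every other point r, the cross product (q − p) × (r − p) ≥ 0.)
Starting point (lowest x, tie lowest y): (-9, -10). Wrap until returning to start. Resulting hull: (-9, -10), (0, -5), (4, 1), (0, 6), (-9, 6).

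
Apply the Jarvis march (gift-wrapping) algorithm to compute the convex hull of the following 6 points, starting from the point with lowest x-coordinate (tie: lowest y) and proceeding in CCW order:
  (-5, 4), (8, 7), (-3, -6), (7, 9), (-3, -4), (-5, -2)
Hull (CCW) = [(-5, -2), (-3, -6), (8, 7), (7, 9), (-5, 4)]

Jarvis march: at each step, from the current hull vertex p, select the next vertex q as the point such that every other point lies strictly to the left of (or on) the directed line p → q. (Equivalently: for every other point r, the cross product (q − p) × (r − p) ≥ 0.)
Starting point (lowest x, tie lowest y): (-5, -2). Wrap until returning to start. Resulting hull: (-5, -2), (-3, -6), (8, 7), (7, 9), (-5, 4).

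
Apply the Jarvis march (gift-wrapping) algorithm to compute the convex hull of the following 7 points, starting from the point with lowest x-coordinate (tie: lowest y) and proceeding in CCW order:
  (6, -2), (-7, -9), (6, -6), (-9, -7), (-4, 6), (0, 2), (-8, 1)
Hull (CCW) = [(-9, -7), (-7, -9), (6, -6), (6, -2), (-4, 6), (-8, 1)]

Jarvis march: at each step, from the current hull vertex p, select the next vertex q as the point such that every other point lies strictly to the left of (or on) the directed line p → q. (Equivalently: for every other point r, the cross product (q − p) × (r − p) ≥ 0.)
Starting point (lowest x, tie lowest y): (-9, -7). Wrap until returning to start. Resulting hull: (-9, -7), (-7, -9), (6, -6), (6, -2), (-4, 6), (-8, 1).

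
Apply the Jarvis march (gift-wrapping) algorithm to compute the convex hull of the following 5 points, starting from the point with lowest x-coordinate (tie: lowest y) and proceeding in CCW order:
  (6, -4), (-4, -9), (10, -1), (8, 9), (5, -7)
Hull (CCW) = [(-4, -9), (5, -7), (10, -1), (8, 9)]

Jarvis march: at each step, from the current hull vertex p, select the next vertex q as the point such that every other point lies strictly to the left of (or on) the directed line p → q. (Equivalently: for every other point r, the cross product (q − p) × (r − p) ≥ 0.)
Starting point (lowest x, tie lowest y): (-4, -9). Wrap until returning to start. Resulting hull: (-4, -9), (5, -7), (10, -1), (8, 9).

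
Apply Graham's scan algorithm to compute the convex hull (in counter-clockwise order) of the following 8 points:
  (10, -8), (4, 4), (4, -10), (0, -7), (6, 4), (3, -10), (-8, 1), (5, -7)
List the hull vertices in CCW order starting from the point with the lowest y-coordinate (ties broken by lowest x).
Hull (CCW) = [(3, -10), (4, -10), (10, -8), (6, 4), (4, 4), (-8, 1)]

Graham scan procedure:
  1. Find the pivot p₀ = point with lowest y (tie → lowest x): (3, -10).
  2. Sort the remaining points by polar angle around p₀.
  3. Walk through sorted points, maintaining a stack; pop the top while the last three entries make a non-left turn (cross product ≤ 0).
  4. Final stack is the convex hull in CCW order: (3, -10), (4, -10), (10, -8), (6, 4), (4, 4), (-8, 1).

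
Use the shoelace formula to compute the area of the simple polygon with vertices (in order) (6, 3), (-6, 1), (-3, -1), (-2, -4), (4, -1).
Area = 79/2

Shoelace formula: Area = (1/2) |Σ_i (x_i · y_{i+1} − x_{i+1} · y_i)| (indices mod n). Compute each cross term:
  (6)(1) − (-6)(3) = 24
  (-6)(-1) − (-3)(1) = 9
  (-3)(-4) − (-2)(-1) = 10
  (-2)(-1) − (4)(-4) = 18
  (4)(3) − (6)(-1) = 18
Sum = 79, so (signed) Area = 79/2 = 79/2, |Area| = 79/2.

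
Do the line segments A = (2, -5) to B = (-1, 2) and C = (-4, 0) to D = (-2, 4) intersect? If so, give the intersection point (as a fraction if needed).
No (intersection of containing lines falls outside at least one segment)

Parametrize and solve: t = 17/13, s = 27/26. At least one of these is outside [0, 1], so the segments do not intersect.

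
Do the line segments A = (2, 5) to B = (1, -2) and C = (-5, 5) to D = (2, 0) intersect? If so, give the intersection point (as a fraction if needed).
Yes; intersection at (73/54, 25/54) (t = 35/54 on AB, s = 49/54 on CD)

Parametrize AB as A + t(B − A) = (2 + -1 t, 5 + -7 t) and CD as C + s(D − C) = (-5 + 7 s, 5 + -5 s). Solve the linear system for (t, s). Determinant = -54 ≠ 0, so a unique intersection of the containing lines exists. Solution: t = 35/54, s = 49/54 — both in [0, 1], so the segments cross. Intersection point: (73/54, 25/54).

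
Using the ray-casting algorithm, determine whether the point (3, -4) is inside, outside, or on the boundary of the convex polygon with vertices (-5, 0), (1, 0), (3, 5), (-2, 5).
The point (3, -4) lies strictly outside the polygon

Cast a horizontal ray to the right from the query point and count how many polygon edges it crosses (each edge strictly once or zero times, handled with the usual half-open convention). 
Parity of crossings → even ⇒ outside.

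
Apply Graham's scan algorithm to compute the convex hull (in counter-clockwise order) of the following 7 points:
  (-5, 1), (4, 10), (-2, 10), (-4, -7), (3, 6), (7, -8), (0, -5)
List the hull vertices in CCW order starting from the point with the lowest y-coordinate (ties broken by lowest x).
Hull (CCW) = [(7, -8), (4, 10), (-2, 10), (-5, 1), (-4, -7)]

Graham scan procedure:
  1. Find the pivot p₀ = point with lowest y (tie → lowest x): (7, -8).
  2. Sort the remaining points by polar angle around p₀.
  3. Walk through sorted points, maintaining a stack; pop the top while the last three entries make a non-left turn (cross product ≤ 0).
  4. Final stack is the convex hull in CCW order: (7, -8), (4, 10), (-2, 10), (-5, 1), (-4, -7).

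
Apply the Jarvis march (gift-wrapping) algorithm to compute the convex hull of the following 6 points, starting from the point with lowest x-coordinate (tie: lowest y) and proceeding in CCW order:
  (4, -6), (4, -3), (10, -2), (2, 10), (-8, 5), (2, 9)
Hull (CCW) = [(-8, 5), (4, -6), (10, -2), (2, 10)]

Jarvis march: at each step, from the current hull vertex p, select the next vertex q as the point such that every other point lies strictly to the left of (or on) the directed line p → q. (Equivalently: for every other point r, the cross product (q − p) × (r − p) ≥ 0.)
Starting point (lowest x, tie lowest y): (-8, 5). Wrap until returning to start. Resulting hull: (-8, 5), (4, -6), (10, -2), (2, 10).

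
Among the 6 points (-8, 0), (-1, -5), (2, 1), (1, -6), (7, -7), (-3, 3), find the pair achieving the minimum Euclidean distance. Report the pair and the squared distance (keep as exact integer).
Pair = ((-1, -5), (1, -6)); squared distance = 5

Compute all C(6, 2) = 15 pairwise squared distances (x_i − x_j)² + (y_i − y_j)². The minimum is 5, attained by the pair ((-1, -5), (1, -6)).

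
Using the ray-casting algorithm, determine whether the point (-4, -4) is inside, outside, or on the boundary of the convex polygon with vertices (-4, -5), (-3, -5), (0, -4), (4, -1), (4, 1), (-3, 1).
The point (-4, -4) lies strictly outside the polygon

Cast a horizontal ray to the right from the query point and count how many polygon edges it crosses (each edge strictly once or zero times, handled with the usual half-open convention). 
Parity of crossings → even ⇒ outside.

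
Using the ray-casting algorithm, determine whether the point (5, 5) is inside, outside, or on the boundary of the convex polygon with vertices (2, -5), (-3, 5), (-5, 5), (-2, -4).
The point (5, 5) lies strictly outside the polygon

Cast a horizontal ray to the right from the query point and count how many polygon edges it crosses (each edge strictly once or zero times, handled with the usual half-open convention). 
Parity of crossings → even ⇒ outside.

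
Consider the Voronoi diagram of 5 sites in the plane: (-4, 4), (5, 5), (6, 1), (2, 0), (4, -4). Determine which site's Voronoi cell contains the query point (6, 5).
Nearest site = (5, 5)

The Voronoi cell of site s contains exactly those query points closer to s than to any other site. Compute squared distances from q = (6, 5) to each site:
  (5 − 6)² + (5 − 5)² = 1
  (6 − 6)² + (1 − 5)² = 16
  (2 − 6)² + (0 − 5)² = 41
  (4 − 6)² + (-4 − 5)² = 85
  (-4 − 6)² + (4 − 5)² = 101
Minimum is attained by (5, 5), so q lies in its Voronoi cell.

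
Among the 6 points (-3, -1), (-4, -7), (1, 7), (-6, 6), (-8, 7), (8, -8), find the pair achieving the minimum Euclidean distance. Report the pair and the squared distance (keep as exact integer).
Pair = ((-6, 6), (-8, 7)); squared distance = 5

Compute all C(6, 2) = 15 pairwise squared distances (x_i − x_j)² + (y_i − y_j)². The minimum is 5, attained by the pair ((-6, 6), (-8, 7)).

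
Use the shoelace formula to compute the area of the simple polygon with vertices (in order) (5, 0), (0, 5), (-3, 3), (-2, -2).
Area = 31

Shoelace formula: Area = (1/2) |Σ_i (x_i · y_{i+1} − x_{i+1} · y_i)| (indices mod n). Compute each cross term:
  (5)(5) − (0)(0) = 25
  (0)(3) − (-3)(5) = 15
  (-3)(-2) − (-2)(3) = 12
  (-2)(0) − (5)(-2) = 10
Sum = 62, so (signed) Area = 62/2 = 31, |Area| = 31.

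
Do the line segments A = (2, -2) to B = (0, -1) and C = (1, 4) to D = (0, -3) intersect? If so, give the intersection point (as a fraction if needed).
Yes; intersection at (4/15, -17/15) (t = 13/15 on AB, s = 11/15 on CD)

Parametrize AB as A + t(B − A) = (2 + -2 t, -2 + 1 t) and CD as C + s(D − C) = (1 + -1 s, 4 + -7 s). Solve the linear system for (t, s). Determinant = -15 ≠ 0, so a unique intersection of the containing lines exists. Solution: t = 13/15, s = 11/15 — both in [0, 1], so the segments cross. Intersection point: (4/15, -17/15).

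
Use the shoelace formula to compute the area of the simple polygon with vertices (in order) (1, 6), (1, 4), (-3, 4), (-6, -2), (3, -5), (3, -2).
Area = 109/2

Shoelace formula: Area = (1/2) |Σ_i (x_i · y_{i+1} − x_{i+1} · y_i)| (indices mod n). Compute each cross term:
  (1)(4) − (1)(6) = -2
  (1)(4) − (-3)(4) = 16
  (-3)(-2) − (-6)(4) = 30
  (-6)(-5) − (3)(-2) = 36
  (3)(-2) − (3)(-5) = 9
  (3)(6) − (1)(-2) = 20
Sum = 109, so (signed) Area = 109/2 = 109/2, |Area| = 109/2.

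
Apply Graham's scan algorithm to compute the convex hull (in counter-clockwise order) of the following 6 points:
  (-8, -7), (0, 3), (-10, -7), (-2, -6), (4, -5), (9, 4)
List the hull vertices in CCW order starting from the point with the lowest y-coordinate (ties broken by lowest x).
Hull (CCW) = [(-10, -7), (-8, -7), (4, -5), (9, 4), (0, 3)]

Graham scan procedure:
  1. Find the pivot p₀ = point with lowest y (tie → lowest x): (-10, -7).
  2. Sort the remaining points by polar angle around p₀.
  3. Walk through sorted points, maintaining a stack; pop the top while the last three entries make a non-left turn (cross product ≤ 0).
  4. Final stack is the convex hull in CCW order: (-10, -7), (-8, -7), (4, -5), (9, 4), (0, 3).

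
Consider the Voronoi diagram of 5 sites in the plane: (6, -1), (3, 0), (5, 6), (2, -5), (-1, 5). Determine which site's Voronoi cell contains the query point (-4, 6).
Nearest site = (-1, 5)

The Voronoi cell of site s contains exactly those query points closer to s than to any other site. Compute squared distances from q = (-4, 6) to each site:
  (-1 − -4)² + (5 − 6)² = 10
  (5 − -4)² + (6 − 6)² = 81
  (3 − -4)² + (0 − 6)² = 85
  (6 − -4)² + (-1 − 6)² = 149
  (2 − -4)² + (-5 − 6)² = 157
Minimum is attained by (-1, 5), so q lies in its Voronoi cell.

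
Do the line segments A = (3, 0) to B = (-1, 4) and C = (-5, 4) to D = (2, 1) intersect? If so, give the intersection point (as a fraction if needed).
Yes; intersection at (2, 1) (t = 1/4 on AB, s = 1 on CD)

Parametrize AB as A + t(B − A) = (3 + -4 t, 0 + 4 t) and CD as C + s(D − C) = (-5 + 7 s, 4 + -3 s). Solve the linear system for (t, s). Determinant = 16 ≠ 0, so a unique intersection of the containing lines exists. Solution: t = 1/4, s = 1 — both in [0, 1], so the segments cross. Intersection point: (2, 1).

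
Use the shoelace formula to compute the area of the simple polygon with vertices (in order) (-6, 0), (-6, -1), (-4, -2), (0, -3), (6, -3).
Area = 13

Shoelace formula: Area = (1/2) |Σ_i (x_i · y_{i+1} − x_{i+1} · y_i)| (indices mod n). Compute each cross term:
  (-6)(-1) − (-6)(0) = 6
  (-6)(-2) − (-4)(-1) = 8
  (-4)(-3) − (0)(-2) = 12
  (0)(-3) − (6)(-3) = 18
  (6)(0) − (-6)(-3) = -18
Sum = 26, so (signed) Area = 26/2 = 13, |Area| = 13.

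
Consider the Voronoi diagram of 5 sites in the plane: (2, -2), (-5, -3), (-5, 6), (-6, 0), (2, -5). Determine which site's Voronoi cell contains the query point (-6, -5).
Nearest site = (-5, -3)

The Voronoi cell of site s contains exactly those query points closer to s than to any other site. Compute squared distances from q = (-6, -5) to each site:
  (-5 − -6)² + (-3 − -5)² = 5
  (-6 − -6)² + (0 − -5)² = 25
  (2 − -6)² + (-5 − -5)² = 64
  (2 − -6)² + (-2 − -5)² = 73
  (-5 − -6)² + (6 − -5)² = 122
Minimum is attained by (-5, -3), so q lies in its Voronoi cell.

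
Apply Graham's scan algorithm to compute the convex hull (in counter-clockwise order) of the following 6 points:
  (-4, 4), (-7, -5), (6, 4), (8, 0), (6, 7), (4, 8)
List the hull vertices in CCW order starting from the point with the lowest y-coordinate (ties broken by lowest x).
Hull (CCW) = [(-7, -5), (8, 0), (6, 7), (4, 8), (-4, 4)]

Graham scan procedure:
  1. Find the pivot p₀ = point with lowest y (tie → lowest x): (-7, -5).
  2. Sort the remaining points by polar angle around p₀.
  3. Walk through sorted points, maintaining a stack; pop the top while the last three entries make a non-left turn (cross product ≤ 0).
  4. Final stack is the convex hull in CCW order: (-7, -5), (8, 0), (6, 7), (4, 8), (-4, 4).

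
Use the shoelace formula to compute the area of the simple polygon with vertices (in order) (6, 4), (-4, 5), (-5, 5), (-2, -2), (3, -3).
Area = 113/2

Shoelace formula: Area = (1/2) |Σ_i (x_i · y_{i+1} − x_{i+1} · y_i)| (indices mod n). Compute each cross term:
  (6)(5) − (-4)(4) = 46
  (-4)(5) − (-5)(5) = 5
  (-5)(-2) − (-2)(5) = 20
  (-2)(-3) − (3)(-2) = 12
  (3)(4) − (6)(-3) = 30
Sum = 113, so (signed) Area = 113/2 = 113/2, |Area| = 113/2.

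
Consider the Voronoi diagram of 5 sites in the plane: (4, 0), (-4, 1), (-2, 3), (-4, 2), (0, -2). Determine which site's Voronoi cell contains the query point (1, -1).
Nearest site = (0, -2)

The Voronoi cell of site s contains exactly those query points closer to s than to any other site. Compute squared distances from q = (1, -1) to each site:
  (0 − 1)² + (-2 − -1)² = 2
  (4 − 1)² + (0 − -1)² = 10
  (-2 − 1)² + (3 − -1)² = 25
  (-4 − 1)² + (1 − -1)² = 29
  (-4 − 1)² + (2 − -1)² = 34
Minimum is attained by (0, -2), so q lies in its Voronoi cell.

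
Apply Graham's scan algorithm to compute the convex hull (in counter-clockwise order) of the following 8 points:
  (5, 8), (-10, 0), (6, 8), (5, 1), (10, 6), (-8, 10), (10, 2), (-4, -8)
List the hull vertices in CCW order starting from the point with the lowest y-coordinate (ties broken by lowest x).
Hull (CCW) = [(-4, -8), (10, 2), (10, 6), (6, 8), (-8, 10), (-10, 0)]

Graham scan procedure:
  1. Find the pivot p₀ = point with lowest y (tie → lowest x): (-4, -8).
  2. Sort the remaining points by polar angle around p₀.
  3. Walk through sorted points, maintaining a stack; pop the top while the last three entries make a non-left turn (cross product ≤ 0).
  4. Final stack is the convex hull in CCW order: (-4, -8), (10, 2), (10, 6), (6, 8), (-8, 10), (-10, 0).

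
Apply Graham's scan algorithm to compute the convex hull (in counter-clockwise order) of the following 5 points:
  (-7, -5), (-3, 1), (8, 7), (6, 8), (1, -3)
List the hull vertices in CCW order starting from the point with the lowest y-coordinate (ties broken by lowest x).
Hull (CCW) = [(-7, -5), (1, -3), (8, 7), (6, 8), (-3, 1)]

Graham scan procedure:
  1. Find the pivot p₀ = point with lowest y (tie → lowest x): (-7, -5).
  2. Sort the remaining points by polar angle around p₀.
  3. Walk through sorted points, maintaining a stack; pop the top while the last three entries make a non-left turn (cross product ≤ 0).
  4. Final stack is the convex hull in CCW order: (-7, -5), (1, -3), (8, 7), (6, 8), (-3, 1).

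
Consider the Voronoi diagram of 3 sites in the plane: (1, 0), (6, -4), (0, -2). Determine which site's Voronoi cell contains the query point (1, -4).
Nearest site = (0, -2)

The Voronoi cell of site s contains exactly those query points closer to s than to any other site. Compute squared distances from q = (1, -4) to each site:
  (0 − 1)² + (-2 − -4)² = 5
  (1 − 1)² + (0 − -4)² = 16
  (6 − 1)² + (-4 − -4)² = 25
Minimum is attained by (0, -2), so q lies in its Voronoi cell.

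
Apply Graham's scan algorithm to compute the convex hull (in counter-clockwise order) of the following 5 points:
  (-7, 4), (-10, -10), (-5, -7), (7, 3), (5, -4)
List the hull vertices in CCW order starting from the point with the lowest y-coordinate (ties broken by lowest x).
Hull (CCW) = [(-10, -10), (5, -4), (7, 3), (-7, 4)]

Graham scan procedure:
  1. Find the pivot p₀ = point with lowest y (tie → lowest x): (-10, -10).
  2. Sort the remaining points by polar angle around p₀.
  3. Walk through sorted points, maintaining a stack; pop the top while the last three entries make a non-left turn (cross product ≤ 0).
  4. Final stack is the convex hull in CCW order: (-10, -10), (5, -4), (7, 3), (-7, 4).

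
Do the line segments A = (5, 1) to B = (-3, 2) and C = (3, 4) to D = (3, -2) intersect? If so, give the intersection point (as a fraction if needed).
Yes; intersection at (3, 5/4) (t = 1/4 on AB, s = 11/24 on CD)

Parametrize AB as A + t(B − A) = (5 + -8 t, 1 + 1 t) and CD as C + s(D − C) = (3 + 0 s, 4 + -6 s). Solve the linear system for (t, s). Determinant = -48 ≠ 0, so a unique intersection of the containing lines exists. Solution: t = 1/4, s = 11/24 — both in [0, 1], so the segments cross. Intersection point: (3, 5/4).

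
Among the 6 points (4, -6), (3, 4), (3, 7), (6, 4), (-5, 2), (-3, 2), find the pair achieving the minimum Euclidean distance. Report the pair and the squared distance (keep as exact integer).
Pair = ((-5, 2), (-3, 2)); squared distance = 4

Compute all C(6, 2) = 15 pairwise squared distances (x_i − x_j)² + (y_i − y_j)². The minimum is 4, attained by the pair ((-5, 2), (-3, 2)).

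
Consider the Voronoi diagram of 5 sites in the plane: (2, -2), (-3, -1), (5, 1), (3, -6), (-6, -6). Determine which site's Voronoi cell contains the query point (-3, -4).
Nearest site = (-3, -1)

The Voronoi cell of site s contains exactly those query points closer to s than to any other site. Compute squared distances from q = (-3, -4) to each site:
  (-3 − -3)² + (-1 − -4)² = 9
  (-6 − -3)² + (-6 − -4)² = 13
  (2 − -3)² + (-2 − -4)² = 29
  (3 − -3)² + (-6 − -4)² = 40
  (5 − -3)² + (1 − -4)² = 89
Minimum is attained by (-3, -1), so q lies in its Voronoi cell.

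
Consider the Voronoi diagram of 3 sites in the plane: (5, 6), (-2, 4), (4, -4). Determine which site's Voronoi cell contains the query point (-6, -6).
Nearest site = (4, -4)

The Voronoi cell of site s contains exactly those query points closer to s than to any other site. Compute squared distances from q = (-6, -6) to each site:
  (4 − -6)² + (-4 − -6)² = 104
  (-2 − -6)² + (4 − -6)² = 116
  (5 − -6)² + (6 − -6)² = 265
Minimum is attained by (4, -4), so q lies in its Voronoi cell.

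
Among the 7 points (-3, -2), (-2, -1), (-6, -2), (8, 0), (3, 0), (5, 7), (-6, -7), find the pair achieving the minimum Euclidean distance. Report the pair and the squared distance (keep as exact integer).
Pair = ((-3, -2), (-2, -1)); squared distance = 2

Compute all C(7, 2) = 21 pairwise squared distances (x_i − x_j)² + (y_i − y_j)². The minimum is 2, attained by the pair ((-3, -2), (-2, -1)).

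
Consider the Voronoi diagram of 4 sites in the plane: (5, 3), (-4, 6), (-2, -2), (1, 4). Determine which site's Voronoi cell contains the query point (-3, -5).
Nearest site = (-2, -2)

The Voronoi cell of site s contains exactly those query points closer to s than to any other site. Compute squared distances from q = (-3, -5) to each site:
  (-2 − -3)² + (-2 − -5)² = 10
  (1 − -3)² + (4 − -5)² = 97
  (-4 − -3)² + (6 − -5)² = 122
  (5 − -3)² + (3 − -5)² = 128
Minimum is attained by (-2, -2), so q lies in its Voronoi cell.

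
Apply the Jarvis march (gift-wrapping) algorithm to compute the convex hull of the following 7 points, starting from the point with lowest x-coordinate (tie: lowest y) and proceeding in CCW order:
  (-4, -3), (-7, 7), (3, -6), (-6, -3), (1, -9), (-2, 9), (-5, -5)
Hull (CCW) = [(-7, 7), (-6, -3), (-5, -5), (1, -9), (3, -6), (-2, 9)]

Jarvis march: at each step, from the current hull vertex p, select the next vertex q as the point such that every other point lies strictly to the left of (or on) the directed line p → q. (Equivalently: for every other point r, the cross product (q − p) × (r − p) ≥ 0.)
Starting point (lowest x, tie lowest y): (-7, 7). Wrap until returning to start. Resulting hull: (-7, 7), (-6, -3), (-5, -5), (1, -9), (3, -6), (-2, 9).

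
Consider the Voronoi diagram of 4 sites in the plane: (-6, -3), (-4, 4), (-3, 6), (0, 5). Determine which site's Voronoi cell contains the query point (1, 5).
Nearest site = (0, 5)

The Voronoi cell of site s contains exactly those query points closer to s than to any other site. Compute squared distances from q = (1, 5) to each site:
  (0 − 1)² + (5 − 5)² = 1
  (-3 − 1)² + (6 − 5)² = 17
  (-4 − 1)² + (4 − 5)² = 26
  (-6 − 1)² + (-3 − 5)² = 113
Minimum is attained by (0, 5), so q lies in its Voronoi cell.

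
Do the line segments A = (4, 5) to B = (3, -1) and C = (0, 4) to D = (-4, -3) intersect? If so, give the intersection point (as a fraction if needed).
No (intersection of containing lines falls outside at least one segment)

Parametrize and solve: t = -24/17, s = -23/17. At least one of these is outside [0, 1], so the segments do not intersect.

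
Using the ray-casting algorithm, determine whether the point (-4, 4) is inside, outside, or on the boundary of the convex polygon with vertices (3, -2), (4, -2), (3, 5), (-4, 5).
The point (-4, 4) lies strictly outside the polygon

Cast a horizontal ray to the right from the query point and count how many polygon edges it crosses (each edge strictly once or zero times, handled with the usual half-open convention). 
Parity of crossings → even ⇒ outside.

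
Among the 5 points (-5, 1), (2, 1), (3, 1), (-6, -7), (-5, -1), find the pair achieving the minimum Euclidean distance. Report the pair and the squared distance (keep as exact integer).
Pair = ((2, 1), (3, 1)); squared distance = 1

Compute all C(5, 2) = 10 pairwise squared distances (x_i − x_j)² + (y_i − y_j)². The minimum is 1, attained by the pair ((2, 1), (3, 1)).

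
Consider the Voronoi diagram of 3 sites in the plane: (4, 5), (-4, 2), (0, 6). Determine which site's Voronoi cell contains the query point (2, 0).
Nearest site = (4, 5)

The Voronoi cell of site s contains exactly those query points closer to s than to any other site. Compute squared distances from q = (2, 0) to each site:
  (4 − 2)² + (5 − 0)² = 29
  (-4 − 2)² + (2 − 0)² = 40
  (0 − 2)² + (6 − 0)² = 40
Minimum is attained by (4, 5), so q lies in its Voronoi cell.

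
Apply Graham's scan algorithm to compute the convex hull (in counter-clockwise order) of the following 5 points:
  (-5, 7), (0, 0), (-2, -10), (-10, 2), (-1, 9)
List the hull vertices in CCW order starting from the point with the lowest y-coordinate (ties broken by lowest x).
Hull (CCW) = [(-2, -10), (0, 0), (-1, 9), (-5, 7), (-10, 2)]

Graham scan procedure:
  1. Find the pivot p₀ = point with lowest y (tie → lowest x): (-2, -10).
  2. Sort the remaining points by polar angle around p₀.
  3. Walk through sorted points, maintaining a stack; pop the top while the last three entries make a non-left turn (cross product ≤ 0).
  4. Final stack is the convex hull in CCW order: (-2, -10), (0, 0), (-1, 9), (-5, 7), (-10, 2).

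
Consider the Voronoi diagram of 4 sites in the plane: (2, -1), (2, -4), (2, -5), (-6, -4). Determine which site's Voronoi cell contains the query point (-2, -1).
Nearest site = (2, -1)

The Voronoi cell of site s contains exactly those query points closer to s than to any other site. Compute squared distances from q = (-2, -1) to each site:
  (2 − -2)² + (-1 − -1)² = 16
  (-6 − -2)² + (-4 − -1)² = 25
  (2 − -2)² + (-4 − -1)² = 25
  (2 − -2)² + (-5 − -1)² = 32
Minimum is attained by (2, -1), so q lies in its Voronoi cell.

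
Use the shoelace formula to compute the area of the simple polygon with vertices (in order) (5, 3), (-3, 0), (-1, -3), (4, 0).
Area = 21

Shoelace formula: Area = (1/2) |Σ_i (x_i · y_{i+1} − x_{i+1} · y_i)| (indices mod n). Compute each cross term:
  (5)(0) − (-3)(3) = 9
  (-3)(-3) − (-1)(0) = 9
  (-1)(0) − (4)(-3) = 12
  (4)(3) − (5)(0) = 12
Sum = 42, so (signed) Area = 42/2 = 21, |Area| = 21.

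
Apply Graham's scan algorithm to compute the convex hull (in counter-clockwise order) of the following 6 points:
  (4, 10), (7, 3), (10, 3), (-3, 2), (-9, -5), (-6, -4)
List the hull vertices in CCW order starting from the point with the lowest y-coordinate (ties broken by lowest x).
Hull (CCW) = [(-9, -5), (-6, -4), (10, 3), (4, 10), (-3, 2)]

Graham scan procedure:
  1. Find the pivot p₀ = point with lowest y (tie → lowest x): (-9, -5).
  2. Sort the remaining points by polar angle around p₀.
  3. Walk through sorted points, maintaining a stack; pop the top while the last three entries make a non-left turn (cross product ≤ 0).
  4. Final stack is the convex hull in CCW order: (-9, -5), (-6, -4), (10, 3), (4, 10), (-3, 2).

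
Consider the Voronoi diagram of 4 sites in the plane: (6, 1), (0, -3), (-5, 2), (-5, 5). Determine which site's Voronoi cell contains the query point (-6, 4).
Nearest site = (-5, 5)

The Voronoi cell of site s contains exactly those query points closer to s than to any other site. Compute squared distances from q = (-6, 4) to each site:
  (-5 − -6)² + (5 − 4)² = 2
  (-5 − -6)² + (2 − 4)² = 5
  (0 − -6)² + (-3 − 4)² = 85
  (6 − -6)² + (1 − 4)² = 153
Minimum is attained by (-5, 5), so q lies in its Voronoi cell.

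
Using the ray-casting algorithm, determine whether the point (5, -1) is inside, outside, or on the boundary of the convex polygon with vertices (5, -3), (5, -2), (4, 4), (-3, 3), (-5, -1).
The point (5, -1) lies strictly outside the polygon

Cast a horizontal ray to the right from the query point and count how many polygon edges it crosses (each edge strictly once or zero times, handled with the usual half-open convention). 
Parity of crossings → even ⇒ outside.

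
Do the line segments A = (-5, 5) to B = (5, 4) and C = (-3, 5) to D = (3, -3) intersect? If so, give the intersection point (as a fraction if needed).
Yes; intersection at (-105/37, 177/37) (t = 8/37 on AB, s = 1/37 on CD)

Parametrize AB as A + t(B − A) = (-5 + 10 t, 5 + -1 t) and CD as C + s(D − C) = (-3 + 6 s, 5 + -8 s). Solve the linear system for (t, s). Determinant = 74 ≠ 0, so a unique intersection of the containing lines exists. Solution: t = 8/37, s = 1/37 — both in [0, 1], so the segments cross. Intersection point: (-105/37, 177/37).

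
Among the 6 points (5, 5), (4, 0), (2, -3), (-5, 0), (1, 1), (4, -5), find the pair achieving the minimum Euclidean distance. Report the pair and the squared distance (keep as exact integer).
Pair = ((2, -3), (4, -5)); squared distance = 8

Compute all C(6, 2) = 15 pairwise squared distances (x_i − x_j)² + (y_i − y_j)². The minimum is 8, attained by the pair ((2, -3), (4, -5)).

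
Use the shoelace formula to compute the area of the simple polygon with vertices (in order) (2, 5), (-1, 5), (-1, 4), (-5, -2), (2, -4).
Area = 40

Shoelace formula: Area = (1/2) |Σ_i (x_i · y_{i+1} − x_{i+1} · y_i)| (indices mod n). Compute each cross term:
  (2)(5) − (-1)(5) = 15
  (-1)(4) − (-1)(5) = 1
  (-1)(-2) − (-5)(4) = 22
  (-5)(-4) − (2)(-2) = 24
  (2)(5) − (2)(-4) = 18
Sum = 80, so (signed) Area = 80/2 = 40, |Area| = 40.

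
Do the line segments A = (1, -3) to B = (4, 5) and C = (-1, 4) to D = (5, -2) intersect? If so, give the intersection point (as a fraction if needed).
Yes; intersection at (26/11, 7/11) (t = 5/11 on AB, s = 37/66 on CD)

Parametrize AB as A + t(B − A) = (1 + 3 t, -3 + 8 t) and CD as C + s(D − C) = (-1 + 6 s, 4 + -6 s). Solve the linear system for (t, s). Determinant = 66 ≠ 0, so a unique intersection of the containing lines exists. Solution: t = 5/11, s = 37/66 — both in [0, 1], so the segments cross. Intersection point: (26/11, 7/11).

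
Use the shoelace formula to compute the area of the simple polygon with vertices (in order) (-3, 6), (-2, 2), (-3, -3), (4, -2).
Area = 27

Shoelace formula: Area = (1/2) |Σ_i (x_i · y_{i+1} − x_{i+1} · y_i)| (indices mod n). Compute each cross term:
  (-3)(2) − (-2)(6) = 6
  (-2)(-3) − (-3)(2) = 12
  (-3)(-2) − (4)(-3) = 18
  (4)(6) − (-3)(-2) = 18
Sum = 54, so (signed) Area = 54/2 = 27, |Area| = 27.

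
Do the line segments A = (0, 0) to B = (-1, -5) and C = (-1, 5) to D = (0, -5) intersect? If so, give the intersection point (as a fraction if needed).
Yes; intersection at (-1/3, -5/3) (t = 1/3 on AB, s = 2/3 on CD)

Parametrize AB as A + t(B − A) = (0 + -1 t, 0 + -5 t) and CD as C + s(D − C) = (-1 + 1 s, 5 + -10 s). Solve the linear system for (t, s). Determinant = -15 ≠ 0, so a unique intersection of the containing lines exists. Solution: t = 1/3, s = 2/3 — both in [0, 1], so the segments cross. Intersection point: (-1/3, -5/3).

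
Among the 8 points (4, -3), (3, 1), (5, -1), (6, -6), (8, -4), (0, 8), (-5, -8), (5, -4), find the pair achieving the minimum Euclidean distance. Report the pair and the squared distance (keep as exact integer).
Pair = ((4, -3), (5, -4)); squared distance = 2

Compute all C(8, 2) = 28 pairwise squared distances (x_i − x_j)² + (y_i − y_j)². The minimum is 2, attained by the pair ((4, -3), (5, -4)).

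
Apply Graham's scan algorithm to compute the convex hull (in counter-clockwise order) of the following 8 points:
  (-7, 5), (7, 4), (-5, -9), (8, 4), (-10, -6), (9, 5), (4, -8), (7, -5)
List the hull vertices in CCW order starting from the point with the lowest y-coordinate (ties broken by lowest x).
Hull (CCW) = [(-5, -9), (4, -8), (7, -5), (9, 5), (-7, 5), (-10, -6)]

Graham scan procedure:
  1. Find the pivot p₀ = point with lowest y (tie → lowest x): (-5, -9).
  2. Sort the remaining points by polar angle around p₀.
  3. Walk through sorted points, maintaining a stack; pop the top while the last three entries make a non-left turn (cross product ≤ 0).
  4. Final stack is the convex hull in CCW order: (-5, -9), (4, -8), (7, -5), (9, 5), (-7, 5), (-10, -6).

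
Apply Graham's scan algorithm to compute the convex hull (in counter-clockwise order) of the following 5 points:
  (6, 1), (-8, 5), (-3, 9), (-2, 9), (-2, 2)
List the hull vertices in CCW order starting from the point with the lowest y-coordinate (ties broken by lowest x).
Hull (CCW) = [(6, 1), (-2, 9), (-3, 9), (-8, 5), (-2, 2)]

Graham scan procedure:
  1. Find the pivot p₀ = point with lowest y (tie → lowest x): (6, 1).
  2. Sort the remaining points by polar angle around p₀.
  3. Walk through sorted points, maintaining a stack; pop the top while the last three entries make a non-left turn (cross product ≤ 0).
  4. Final stack is the convex hull in CCW order: (6, 1), (-2, 9), (-3, 9), (-8, 5), (-2, 2).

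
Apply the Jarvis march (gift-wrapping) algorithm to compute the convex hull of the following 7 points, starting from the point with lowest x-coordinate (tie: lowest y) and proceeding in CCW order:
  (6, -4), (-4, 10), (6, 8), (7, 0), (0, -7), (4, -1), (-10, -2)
Hull (CCW) = [(-10, -2), (0, -7), (6, -4), (7, 0), (6, 8), (-4, 10)]

Jarvis march: at each step, from the current hull vertex p, select the next vertex q as the point such that every other point lies strictly to the left of (or on) the directed line p → q. (Equivalently: for every other point r, the cross product (q − p) × (r − p) ≥ 0.)
Starting point (lowest x, tie lowest y): (-10, -2). Wrap until returning to start. Resulting hull: (-10, -2), (0, -7), (6, -4), (7, 0), (6, 8), (-4, 10).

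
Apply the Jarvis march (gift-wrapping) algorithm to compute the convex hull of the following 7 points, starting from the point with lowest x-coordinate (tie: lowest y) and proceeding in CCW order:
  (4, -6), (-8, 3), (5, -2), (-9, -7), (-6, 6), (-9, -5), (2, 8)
Hull (CCW) = [(-9, -7), (4, -6), (5, -2), (2, 8), (-6, 6), (-8, 3), (-9, -5)]

Jarvis march: at each step, from the current hull vertex p, select the next vertex q as the point such that every other point lies strictly to the left of (or on) the directed line p → q. (Equivalently: for every other point r, the cross product (q − p) × (r − p) ≥ 0.)
Starting point (lowest x, tie lowest y): (-9, -7). Wrap until returning to start. Resulting hull: (-9, -7), (4, -6), (5, -2), (2, 8), (-6, 6), (-8, 3), (-9, -5).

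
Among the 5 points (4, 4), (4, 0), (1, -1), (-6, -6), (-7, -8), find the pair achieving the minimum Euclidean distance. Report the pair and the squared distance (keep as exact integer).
Pair = ((-6, -6), (-7, -8)); squared distance = 5

Compute all C(5, 2) = 10 pairwise squared distances (x_i − x_j)² + (y_i − y_j)². The minimum is 5, attained by the pair ((-6, -6), (-7, -8)).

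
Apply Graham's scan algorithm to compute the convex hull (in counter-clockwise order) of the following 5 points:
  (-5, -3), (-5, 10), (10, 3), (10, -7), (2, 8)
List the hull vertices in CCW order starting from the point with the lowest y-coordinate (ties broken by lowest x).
Hull (CCW) = [(10, -7), (10, 3), (2, 8), (-5, 10), (-5, -3)]

Graham scan procedure:
  1. Find the pivot p₀ = point with lowest y (tie → lowest x): (10, -7).
  2. Sort the remaining points by polar angle around p₀.
  3. Walk through sorted points, maintaining a stack; pop the top while the last three entries make a non-left turn (cross product ≤ 0).
  4. Final stack is the convex hull in CCW order: (10, -7), (10, 3), (2, 8), (-5, 10), (-5, -3).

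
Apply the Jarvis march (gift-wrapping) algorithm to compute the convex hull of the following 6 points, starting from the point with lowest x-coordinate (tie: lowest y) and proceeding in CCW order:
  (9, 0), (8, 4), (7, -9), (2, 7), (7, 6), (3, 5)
Hull (CCW) = [(2, 7), (7, -9), (9, 0), (8, 4), (7, 6)]

Jarvis march: at each step, from the current hull vertex p, select the next vertex q as the point such that every other point lies strictly to the left of (or on) the directed line p → q. (Equivalently: for every other point r, the cross product (q − p) × (r − p) ≥ 0.)
Starting point (lowest x, tie lowest y): (2, 7). Wrap until returning to start. Resulting hull: (2, 7), (7, -9), (9, 0), (8, 4), (7, 6).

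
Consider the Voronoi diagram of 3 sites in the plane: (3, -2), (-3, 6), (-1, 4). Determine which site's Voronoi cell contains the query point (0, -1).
Nearest site = (3, -2)

The Voronoi cell of site s contains exactly those query points closer to s than to any other site. Compute squared distances from q = (0, -1) to each site:
  (3 − 0)² + (-2 − -1)² = 10
  (-1 − 0)² + (4 − -1)² = 26
  (-3 − 0)² + (6 − -1)² = 58
Minimum is attained by (3, -2), so q lies in its Voronoi cell.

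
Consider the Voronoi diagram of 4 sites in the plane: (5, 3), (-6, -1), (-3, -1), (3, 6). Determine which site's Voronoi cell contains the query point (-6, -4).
Nearest site = (-6, -1)

The Voronoi cell of site s contains exactly those query points closer to s than to any other site. Compute squared distances from q = (-6, -4) to each site:
  (-6 − -6)² + (-1 − -4)² = 9
  (-3 − -6)² + (-1 − -4)² = 18
  (5 − -6)² + (3 − -4)² = 170
  (3 − -6)² + (6 − -4)² = 181
Minimum is attained by (-6, -1), so q lies in its Voronoi cell.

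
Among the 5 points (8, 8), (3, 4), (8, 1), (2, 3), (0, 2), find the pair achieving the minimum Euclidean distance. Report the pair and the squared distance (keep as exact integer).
Pair = ((3, 4), (2, 3)); squared distance = 2

Compute all C(5, 2) = 10 pairwise squared distances (x_i − x_j)² + (y_i − y_j)². The minimum is 2, attained by the pair ((3, 4), (2, 3)).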